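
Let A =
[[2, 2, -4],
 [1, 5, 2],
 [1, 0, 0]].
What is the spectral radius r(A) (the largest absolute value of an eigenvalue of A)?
r(A) ≈ 5.6252

The eigenvalues of A are the roots of its characteristic polynomial. With M = A (coefficients from the trace, the sum of principal 2x2 minors, and det A):
  p(λ) = det(λ I - M) = λ^3 - 7λ^2 + 12λ - 24.
No integer candidate from the rational root theorem (±divisors of 24) is a root, so the roots are irrational. The cubic discriminant is Δ = -12048 < 0, so there is one real root and a complex-conjugate pair. p(5) = -14 and p(6) = 12 have opposite signs, so a root lies in (5, 6); Newton's method refines it to λ ≈ 5.6252. Dividing out (λ - (5.6252)) leaves approximately λ^2 - 1.3748λ + 4.2665. For λ^2 - 1.3748λ + 4.2665 the discriminant is -15.176. It is negative, so the remaining roots are the complex-conjugate pair λ ≈ 0.6874 ± 1.9478i. Their product equals the constant term, so |λ|^2 ≈ 4.2665 and |λ| ≈ 2.0656.
Thus the eigenvalues (to 4 decimals) are 5.6252 (modulus 5.6252); 0.6874 ± 1.9478i (modulus 2.0656). The spectral radius is the largest modulus: r(A) ≈ 5.6252. (Cross-check: r(A) ≤ ||A||_2 ≈ 5.666; equality holds whenever A is normal, though it can also hold for some non-normal A.)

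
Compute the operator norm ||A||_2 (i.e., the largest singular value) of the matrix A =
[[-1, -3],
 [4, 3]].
||A||_2 = sqrt((35 + sqrt(901))/2) ≈ 5.7016 (= sqrt(largest eigenvalue of A^T A))

||A||_2 = sigma_max(A) = sqrt(lambda_max(A^T A)). Form the symmetric matrix M = A^T A =
[[17, 15],
 [15, 18]].
Its characteristic polynomial (trace, determinant of M give the coefficients) is
  p(λ) = det(λ I - M) = λ^2 - 35λ + 81.
For λ^2 - 35λ + 81 the discriminant is 901. It is nonnegative but not a perfect square, so the roots are real and irrational: λ = (35 ± sqrt(901))/2 ≈ 32.5083, 2.4917.
So the eigenvalues of A^T A are ≈ 2.4917, 32.5083 (all ≥ 0, as they must be for A^T A). The largest is λ_max = (35 + sqrt(901))/2 ≈ 32.5083, hence ||A||_2 = sqrt(λ_max) = sqrt((35 + sqrt(901))/2) ≈ 5.7016.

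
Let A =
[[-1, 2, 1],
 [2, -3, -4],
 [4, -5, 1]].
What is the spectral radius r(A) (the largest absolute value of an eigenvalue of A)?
r(A) ≈ 7.2247

The eigenvalues of A are the roots of its characteristic polynomial. With M = A (coefficients from the trace, the sum of principal 2x2 minors, and det A):
  p(λ) = det(λ I - M) = λ^3 + 3λ^2 - 29λ + 11.
No integer candidate from the rational root theorem (±divisors of 11) is a root, so the roots are irrational. The cubic discriminant is Δ = 83444 > 0, so there are three distinct real roots. p(-8) = -77 and p(-7) = 18 have opposite signs, so a root lies in (-8, -7); Newton's method refines it to λ ≈ -7.2247. p(0) = 11 and p(1) = -14 have opposite signs, so a root lies in (0, 1); Newton's method refines it to λ ≈ 0.3979. p(3) = -22 and p(4) = 7 have opposite signs, so a root lies in (3, 4); Newton's method refines it to λ ≈ 3.8269. Check (Vieta): the three roots sum to -3, matching tr M = -3.
Thus the eigenvalues (to 4 decimals) are -7.2247 (modulus 7.2247); 0.3979 (modulus 0.3979); 3.8269 (modulus 3.8269). The spectral radius is the largest modulus: r(A) ≈ 7.2247. (Cross-check: r(A) ≤ ||A||_2 ≈ 7.8215; equality holds whenever A is normal, though it can also hold for some non-normal A.)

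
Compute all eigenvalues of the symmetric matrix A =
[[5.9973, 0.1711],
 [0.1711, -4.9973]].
sigma(A) ≈ {-5, 6}

A is real symmetric, so its spectrum consists of real eigenvalues. Expanding the characteristic polynomial of the displayed matrix gives
  det(λ I - A) = p(λ) = λ^2 + (-1)λ + (-30).
Solving p(λ) = 0 yields eigenvalues ≈ -5, 6. (A is shown rounded to 4 decimals, so these recover the underlying integer eigenvalues to within that precision.)
Verification: the trace of A = 1 equals the sum of eigenvalues 1, and det(A) ≈ -29.9996 matches the eigenvalue product -30.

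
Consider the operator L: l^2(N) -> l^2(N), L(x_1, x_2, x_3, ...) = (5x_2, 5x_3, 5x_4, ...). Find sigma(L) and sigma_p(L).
sigma(L) = closed disk {z in C : |z| ≤ 5}; sigma_p(L) = open disk {z in C : |z| < 5}

Note L = 5·V where V is the unit left shift (V x)_k = x_{k+1}; so sigma(L) = 5·sigma(V) and ||L|| = 5||V||. ||L x||^2 = 25sum_{k≥2} |x_k|^2 ≤ 25||x||^2, with equality on {x : x_1 = 0}, so ||L|| = 5. For any lambda with |lambda| < 5, set r = lambda/5 (|r| < 1); the vector x = (1, r, r^2, ...) is in l^2 and satisfies L x = 5(r, r^2, ...) = lambda x, so lambda is an eigenvalue. On the boundary |lambda| = 5 the geometric series diverges, so no l^2 eigenvector exists, but these lambda lie in the approximate point spectrum. Hence sigma(L) is the closed disk of radius 5 and sigma_p(L) is the open disk.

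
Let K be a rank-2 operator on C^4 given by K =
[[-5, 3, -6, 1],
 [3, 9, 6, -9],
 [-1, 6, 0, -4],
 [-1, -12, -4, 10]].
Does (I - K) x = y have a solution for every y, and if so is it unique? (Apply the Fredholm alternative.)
(I - K) is invertible (det(I - K) = -192 ≠ 0), so for every y in C^4 the equation (I - K) x = y has a unique solution.

K has rank 2 and factors as K = U V^T = u1 v1^T + u2 v2^T with u1 = (-2, 0, -1, 1), v1 = (2, -3, 2, 1), u2 = (1, -3, -1, 3), v2 = (-1, -3, -2, 3) (multiplying out reproduces the displayed K). The nonzero eigenvalues of U V^T coincide with those of the 2 x 2 matrix G = V^T U = [[v1·u1, v1·u2], [v2·u1, v2·u2]] = [[-5, 12], [7, 19]], and by the Sylvester determinant identity det(I_4 - U V^T) = det(I_2 - V^T U) = det([[6, -12], [-7, -18]]) = (6)(-18) - (-12)(-7) = -192. (Direct check: I - K =
[[6, -3, 6, -1],
 [-3, -8, -6, 9],
 [1, -6, 1, 4],
 [1, 12, 4, -9]]
has determinant -192.) The finite-dimensional Fredholm alternative says: either (I - K) is invertible, or ker(I - K) ≠ {0} and then range(I - K) = ker((I - K)^*)^⊥, with dim ker(I - K) = dim ker((I - K)^*). Since det(I - K) ≠ 0, 1 is not an eigenvalue of K and ker(I - K) = {0}, so we are in the first case: for every y there is a unique x = (I - K)^(-1) y. (Explicitly, by the Woodbury identity, (I - U V^T)^(-1) = I + U (I_2 - G)^(-1) V^T.)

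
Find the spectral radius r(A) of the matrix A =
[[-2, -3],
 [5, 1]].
r(A) = sqrt(13) ≈ 3.6056

The eigenvalues of A are the roots of its characteristic polynomial. With M = A (coefficients from the trace and determinant):
  p(λ) = det(λ I - M) = λ^2 + λ + 13.
For λ^2 + λ + 13 the discriminant is -51. It is negative, so the roots are the complex-conjugate pair λ = -1/2 ± (sqrt(51)/2) i ≈ -0.5 ± 3.5707i. For a conjugate pair the product of the roots equals the constant term, so |λ|^2 = 13 and |λ| = sqrt(13) ≈ 3.6056.
Thus the eigenvalues (to 4 decimals) are -0.5 ± 3.5707i (modulus 3.6056). The spectral radius is the largest modulus: r(A) = sqrt(13) ≈ 3.6056. (Cross-check: r(A) ≤ ||A||_2 ≈ 5.8339; equality holds whenever A is normal, though it can also hold for some non-normal A.)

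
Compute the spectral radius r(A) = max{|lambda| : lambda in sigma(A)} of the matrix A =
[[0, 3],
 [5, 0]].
r(A) = sqrt(60)/2 ≈ 3.873

The eigenvalues of A are the roots of its characteristic polynomial. With M = A (coefficients from the trace and determinant):
  p(λ) = det(λ I - M) = λ^2 - 15.
For λ^2 - 15 the discriminant is 60. It is nonnegative but not a perfect square, so the roots are real and irrational: λ = ± sqrt(60)/2 ≈ 3.873, -3.873.
Thus the eigenvalues (to 4 decimals) are 3.873 (modulus 3.873); -3.873 (modulus 3.873). The spectral radius is the largest modulus: r(A) = sqrt(60)/2 ≈ 3.873. (Cross-check: r(A) ≤ ||A||_2 ≈ 5; equality holds whenever A is normal, though it can also hold for some non-normal A.)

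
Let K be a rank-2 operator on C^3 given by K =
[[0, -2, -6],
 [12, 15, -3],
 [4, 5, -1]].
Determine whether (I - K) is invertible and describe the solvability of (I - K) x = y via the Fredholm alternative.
(I - K) is invertible (det(I - K) = 35 ≠ 0), so for every y in C^3 the equation (I - K) x = y has a unique solution.

K has rank 2 and factors as K = U V^T = u1 v1^T + u2 v2^T with u1 = (-2, -3, -1), v1 = (-2, -2, 2), u2 = (-2, 3, 1), v2 = (2, 3, 1) (multiplying out reproduces the displayed K). The nonzero eigenvalues of U V^T coincide with those of the 2 x 2 matrix G = V^T U = [[v1·u1, v1·u2], [v2·u1, v2·u2]] = [[8, 0], [-14, 6]], and by the Sylvester determinant identity det(I_3 - U V^T) = det(I_2 - V^T U) = det([[-7, 0], [14, -5]]) = (-7)(-5) - (0)(14) = 35. (Direct check: I - K =
[[1, 2, 6],
 [-12, -14, 3],
 [-4, -5, 2]]
has determinant 35.) The finite-dimensional Fredholm alternative says: either (I - K) is invertible, or ker(I - K) ≠ {0} and then range(I - K) = ker((I - K)^*)^⊥, with dim ker(I - K) = dim ker((I - K)^*). Since det(I - K) ≠ 0, 1 is not an eigenvalue of K and ker(I - K) = {0}, so we are in the first case: for every y there is a unique x = (I - K)^(-1) y. (Explicitly, by the Woodbury identity, (I - U V^T)^(-1) = I + U (I_2 - G)^(-1) V^T.)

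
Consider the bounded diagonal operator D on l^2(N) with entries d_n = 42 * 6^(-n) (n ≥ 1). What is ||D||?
||D|| = 7 (attained at n = 1)

For D diagonal, ||D|| = sup_n |d_n|. The sequence d_n = 42 * 6^(-n) is positive and strictly decreasing (ratio 6^(-1) < 1), so the supremum is d_1 = 42/6 = 7. Hence ||D|| = 7.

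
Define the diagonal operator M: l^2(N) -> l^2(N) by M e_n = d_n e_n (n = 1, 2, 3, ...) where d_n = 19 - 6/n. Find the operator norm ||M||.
||M|| = 19

For a diagonal operator on l^2 with entries d_n, ||M|| = sup_n |d_n|. Here d_1 = 13, d_2 = 16, ..., and d_n = 19 - 6/n increases monotonically toward 19. All terms lie in [13, 19), so |d_n| = d_n and the supremum is the limit 19, which is not attained by any individual d_n. Hence ||M|| = 19.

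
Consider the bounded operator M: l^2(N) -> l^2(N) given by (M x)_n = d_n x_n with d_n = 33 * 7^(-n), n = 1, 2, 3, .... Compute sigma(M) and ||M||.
sigma(M) = {33 * 7^(-n) : n ≥ 1} ∪ {0}; ||M|| = 33/7

A bounded diagonal operator on l^2 with diagonal entries d_n has spectrum equal to the closure of {d_n : n ≥ 1}: every d_n is an eigenvalue (with eigenvector e_n), so {d_n} ⊂ sigma(M); the spectrum is closed, so its closure is too; and for lambda not in the closure, (M - lambda I) has bounded inverse (the diagonal entries 1/(d_n - lambda) are bounded). For our sequence d_n = 33 * 7^(-n), n = 1, 2, 3, ...:
  - {d_n} = {33 * 7^(-n) : n ≥ 1}; the only limit point is 0
  - closure = {33 * 7^(-n) : n ≥ 1} ∪ {0}
For the norm: a diagonal operator has ||M|| = sup_n |d_n|. Here d_n = 33 * 7^(-n) is positive and decreasing, so sup_n |d_n| = d_1 = 33/7. So ||M|| = 33/7.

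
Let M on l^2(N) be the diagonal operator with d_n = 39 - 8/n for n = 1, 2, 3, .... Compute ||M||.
||M|| = 39

For a diagonal operator on l^2 with entries d_n, ||M|| = sup_n |d_n|. Here d_1 = 31, d_2 = 35, ..., and d_n = 39 - 8/n increases monotonically toward 39. All terms lie in [31, 39), so |d_n| = d_n and the supremum is the limit 39, which is not attained by any individual d_n. Hence ||M|| = 39.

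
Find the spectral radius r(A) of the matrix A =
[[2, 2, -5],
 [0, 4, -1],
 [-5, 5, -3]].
r(A) = (1 + sqrt(105))/2 ≈ 5.6235

The eigenvalues of A are the roots of its characteristic polynomial. With M = A (coefficients from the trace, the sum of principal 2x2 minors, and det A):
  p(λ) = det(λ I - M) = λ^3 - 3λ^2 - 30λ + 104.
By the rational root theorem any rational root is an integer divisor of 104. Testing λ = 4: p(4) = 64 - 48 - 120 + 104 = 0, so λ = 4 is a root. Dividing out (λ - 4) leaves p(λ) = (λ - 4)(λ^2 + λ - 26). For λ^2 + λ - 26 the discriminant is 105. It is nonnegative but not a perfect square, so the roots are real and irrational: λ = (-1 ± sqrt(105))/2 ≈ 4.6235, -5.6235.
Thus the eigenvalues (to 4 decimals) are 4.6235 (modulus 4.6235); -5.6235 (modulus 5.6235); 4 (modulus 4). The spectral radius is the largest modulus: r(A) = (1 + sqrt(105))/2 ≈ 5.6235. (Cross-check: r(A) ≤ ||A||_2 ≈ 8.7948; equality holds whenever A is normal, though it can also hold for some non-normal A.)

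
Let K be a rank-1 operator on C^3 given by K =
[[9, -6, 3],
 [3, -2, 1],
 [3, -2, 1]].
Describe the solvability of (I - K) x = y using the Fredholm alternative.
(I - K) is invertible (det(I - K) = -7 ≠ 0), so for every y in C^3 the equation (I - K) x = y has a unique solution.

K has rank 1, so it is an outer product K = u v^T: every row of K is a multiple of one row vector. Reading off the entries, u = (3, 1, 1) and v = (3, -2, 1) (row i of K equals u_i·v^T). A rank-one matrix u v^T satisfies K u = u (v·u) and kills the (2)-dimensional subspace v^⊥, so its characteristic polynomial is lambda^2 (lambda - v·u) with v·u = tr K = 8. Hence the eigenvalues of I - K are 1 (multiplicity 2) and 1 - (8) = -7, so det(I - K) = -7. (Direct check: I - K =
[[-8, 6, -3],
 [-3, 3, -1],
 [-3, 2, 0]]
has determinant -7.) The finite-dimensional Fredholm alternative says: either (I - K) is invertible, or ker(I - K) ≠ {0} and then range(I - K) = ker((I - K)^*)^⊥, with dim ker(I - K) = dim ker((I - K)^*). Since det(I - K) ≠ 0, 1 is not an eigenvalue of K and ker(I - K) = {0}, so we are in the first case: for every y there is a unique x = (I - K)^(-1) y. Explicitly, by the Sherman–Morrison formula, (I - u v^T)^(-1) = I + u v^T/(1 - v·u), i.e. (I - K)^(-1) = I + K/(-7).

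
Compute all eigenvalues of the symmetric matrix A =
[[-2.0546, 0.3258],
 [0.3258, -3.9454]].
sigma(A) ≈ {-4, -2}

A is real symmetric, so its spectrum consists of real eigenvalues. Expanding the characteristic polynomial of the displayed matrix gives
  det(λ I - A) = p(λ) = λ^2 + (6)λ + (8).
Solving p(λ) = 0 yields eigenvalues ≈ -4, -2. (A is shown rounded to 4 decimals, so these recover the underlying integer eigenvalues to within that precision.)
Verification: the trace of A = -6 equals the sum of eigenvalues -6, and det(A) ≈ 8.0001 matches the eigenvalue product 8.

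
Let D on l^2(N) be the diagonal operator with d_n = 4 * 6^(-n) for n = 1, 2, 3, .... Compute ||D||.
||D|| = 2/3 (attained at n = 1)

For D diagonal, ||D|| = sup_n |d_n|. The sequence d_n = 4 * 6^(-n) is positive and strictly decreasing (ratio 6^(-1) < 1), so the supremum is d_1 = 4/6 = 2/3. Hence ||D|| = 2/3.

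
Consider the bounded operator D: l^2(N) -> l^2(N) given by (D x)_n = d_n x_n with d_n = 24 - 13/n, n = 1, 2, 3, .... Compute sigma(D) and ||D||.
sigma(D) = {24 - 13/n : n ≥ 1} ∪ {24}; ||D|| = 24

A bounded diagonal operator on l^2 with diagonal entries d_n has spectrum equal to the closure of {d_n : n ≥ 1}: every d_n is an eigenvalue (with eigenvector e_n), so {d_n} ⊂ sigma(D); the spectrum is closed, so its closure is too; and for lambda not in the closure, (D - lambda I) has bounded inverse (the diagonal entries 1/(d_n - lambda) are bounded). For our sequence d_n = 24 - 13/n, n = 1, 2, 3, ...:
  - {d_n} = {24 - 13/n : n ≥ 1}; the only limit point is 24
  - closure = {24 - 13/n : n ≥ 1} ∪ {24}
For the norm: a diagonal operator has ||D|| = sup_n |d_n|. Here d_n = 24 - 13/n increases monotonically from d_1 = 11 toward 24, with all terms in [11, 24); so sup_n |d_n| = 24 (the supremum is the limit, not attained). So ||D|| = 24.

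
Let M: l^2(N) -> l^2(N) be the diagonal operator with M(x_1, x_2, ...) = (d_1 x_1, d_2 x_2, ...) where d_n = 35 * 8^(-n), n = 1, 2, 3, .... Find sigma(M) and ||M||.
sigma(M) = {35 * 8^(-n) : n ≥ 1} ∪ {0}; ||M|| = 35/8

A bounded diagonal operator on l^2 with diagonal entries d_n has spectrum equal to the closure of {d_n : n ≥ 1}: every d_n is an eigenvalue (with eigenvector e_n), so {d_n} ⊂ sigma(M); the spectrum is closed, so its closure is too; and for lambda not in the closure, (M - lambda I) has bounded inverse (the diagonal entries 1/(d_n - lambda) are bounded). For our sequence d_n = 35 * 8^(-n), n = 1, 2, 3, ...:
  - {d_n} = {35 * 8^(-n) : n ≥ 1}; the only limit point is 0
  - closure = {35 * 8^(-n) : n ≥ 1} ∪ {0}
For the norm: a diagonal operator has ||M|| = sup_n |d_n|. Here d_n = 35 * 8^(-n) is positive and decreasing, so sup_n |d_n| = d_1 = 35/8. So ||M|| = 35/8.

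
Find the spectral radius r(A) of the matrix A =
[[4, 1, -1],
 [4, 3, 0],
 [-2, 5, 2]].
r(A) ≈ 4.8923

The eigenvalues of A are the roots of its characteristic polynomial. With M = A (coefficients from the trace, the sum of principal 2x2 minors, and det A):
  p(λ) = det(λ I - M) = λ^3 - 9λ^2 + 20λ + 10.
No integer candidate from the rational root theorem (±divisors of 10) is a root, so the roots are irrational. The cubic discriminant is Δ = -5540 < 0, so there is one real root and a complex-conjugate pair. p(-1) = -20 and p(0) = 10 have opposite signs, so a root lies in (-1, 0); Newton's method refines it to λ ≈ -0.4178. Dividing out (λ - (-0.4178)) leaves approximately λ^2 - 9.4178λ + 23.9348. For λ^2 - 9.4178λ + 23.9348 the discriminant is -7.0441. It is negative, so the remaining roots are the complex-conjugate pair λ ≈ 4.7089 ± 1.327i. Their product equals the constant term, so |λ|^2 ≈ 23.9348 and |λ| ≈ 4.8923.
Thus the eigenvalues (to 4 decimals) are -0.4178 (modulus 0.4178); 4.7089 ± 1.327i (modulus 4.8923). The spectral radius is the largest modulus: r(A) ≈ 4.8923. (Cross-check: r(A) ≤ ||A||_2 ≈ 6.4438; equality holds whenever A is normal, though it can also hold for some non-normal A.)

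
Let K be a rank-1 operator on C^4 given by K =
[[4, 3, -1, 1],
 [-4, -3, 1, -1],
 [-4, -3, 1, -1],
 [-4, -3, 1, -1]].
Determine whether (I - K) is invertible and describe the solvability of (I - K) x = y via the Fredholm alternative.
(I - K) is singular (det(I - K) = 0, i.e. 1 ∈ sigma(K)). (I - K) x = y is solvable iff y ⊥ ker((I - K)^*) = span{(4, 3, -1, 1)}, i.e. iff 4y_1 + 3y_2 - y_3 + y_4 = 0. When solvable, the solutions are x = y + c·(1, -1, -1, -1), c arbitrary (ker(I - K) = span{(1, -1, -1, -1)}, dimension 1).

K has rank 1, so it is an outer product K = u v^T: every row of K is a multiple of one row vector. Reading off the entries, u = (1, -1, -1, -1) and v = (4, 3, -1, 1) (row i of K equals u_i·v^T). A rank-one matrix u v^T satisfies K u = u (v·u) and kills the (3)-dimensional subspace v^⊥, so its characteristic polynomial is lambda^3 (lambda - v·u) with v·u = tr K = 1. Hence the eigenvalues of I - K are 1 (multiplicity 3) and 1 - (1) = 0, so det(I - K) = 0. (Direct check: I - K =
[[-3, -3, 1, -1],
 [4, 4, -1, 1],
 [4, 3, 0, 1],
 [4, 3, -1, 2]]
has determinant 0.) So 1 is an eigenvalue of K and (I - K) is not invertible. The finite-dimensional Fredholm alternative says: either (I - K) is invertible, or ker(I - K) ≠ {0} and then range(I - K) = ker((I - K)^*)^⊥, with dim ker(I - K) = dim ker((I - K)^*). We are in the second case, so we need both kernels. Kernel of I - K: (I - K) u = u - u (v·u) = u - u = 0, so ker(I - K) = span{u} = span{(1, -1, -1, -1)} (it is exactly 1-dimensional because rank(I - K) = 3). Kernel of the adjoint: K is real, so (I - K)^* = I - K^T = I - v u^T, and (I - v u^T) v = v - v (u·v) = 0; hence ker((I - K)^*) = span{v} = span{(4, 3, -1, 1)}. Therefore (I - K) x = y is solvable iff <y, v> = 0, i.e. iff 4y_1 + 3y_2 - y_3 + y_4 = 0. When this holds, K y = u (v·y) = 0, so (I - K) y = y and x = y is a particular solution; the full solution set is the line x = y + c·u = y + c·(1, -1, -1, -1), c ∈ C.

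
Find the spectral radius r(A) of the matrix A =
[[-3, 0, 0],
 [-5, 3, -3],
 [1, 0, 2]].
r(A) = 3

The eigenvalues of A are the roots of its characteristic polynomial. With M = A (coefficients from the trace, the sum of principal 2x2 minors, and det A):
  p(λ) = det(λ I - M) = λ^3 - 2λ^2 - 9λ + 18.
By the rational root theorem any rational root is an integer divisor of 18. Testing λ = -3: p(-3) = -27 - 18 + 27 + 18 = 0, so λ = -3 is a root. Dividing out (λ + 3) leaves p(λ) = (λ + 3)(λ^2 - 5λ + 6). For λ^2 - 5λ + 6 the discriminant is 1. It is a perfect square (1^2), so the roots are rational: λ = (5 ± 1)/2 = 3, 2.
Thus the eigenvalues (to 4 decimals) are 3 (modulus 3); 2 (modulus 2); -3 (modulus 3). The spectral radius is the largest modulus: r(A) = 3. (Cross-check: r(A) ≤ ||A||_2 ≈ 7.1726; equality holds whenever A is normal, though it can also hold for some non-normal A.)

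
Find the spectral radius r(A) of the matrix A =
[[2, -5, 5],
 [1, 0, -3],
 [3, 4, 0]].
r(A) ≈ 5.0691

The eigenvalues of A are the roots of its characteristic polynomial. With M = A (coefficients from the trace, the sum of principal 2x2 minors, and det A):
  p(λ) = det(λ I - M) = λ^3 - 2λ^2 + 2λ - 89.
No integer candidate from the rational root theorem (±divisors of 89) is a root, so the roots are irrational. The cubic discriminant is Δ = -210323 < 0, so there is one real root and a complex-conjugate pair. p(5) = -4 and p(6) = 67 have opposite signs, so a root lies in (5, 6); Newton's method refines it to λ ≈ 5.0691. Dividing out (λ - (5.0691)) leaves approximately λ^2 + 3.0691λ + 17.5574. For λ^2 + 3.0691λ + 17.5574 the discriminant is -60.8104. It is negative, so the remaining roots are the complex-conjugate pair λ ≈ -1.5345 ± 3.8991i. Their product equals the constant term, so |λ|^2 ≈ 17.5574 and |λ| ≈ 4.1902.
Thus the eigenvalues (to 4 decimals) are 5.0691 (modulus 5.0691); -1.5345 ± 3.8991i (modulus 4.1902). The spectral radius is the largest modulus: r(A) ≈ 5.0691. (Cross-check: r(A) ≤ ||A||_2 ≈ 7.9336; equality holds whenever A is normal, though it can also hold for some non-normal A.)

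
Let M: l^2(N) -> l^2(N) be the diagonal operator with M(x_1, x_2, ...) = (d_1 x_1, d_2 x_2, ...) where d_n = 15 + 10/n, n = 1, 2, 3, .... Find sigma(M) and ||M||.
sigma(M) = {15 + 10/n : n ≥ 1} ∪ {15}; ||M|| = 25

A bounded diagonal operator on l^2 with diagonal entries d_n has spectrum equal to the closure of {d_n : n ≥ 1}: every d_n is an eigenvalue (with eigenvector e_n), so {d_n} ⊂ sigma(M); the spectrum is closed, so its closure is too; and for lambda not in the closure, (M - lambda I) has bounded inverse (the diagonal entries 1/(d_n - lambda) are bounded). For our sequence d_n = 15 + 10/n, n = 1, 2, 3, ...:
  - {d_n} = {15 + 10/n : n ≥ 1}; the only limit point is 15
  - closure = {15 + 10/n : n ≥ 1} ∪ {15}
For the norm: a diagonal operator has ||M|| = sup_n |d_n|. Here d_n = 15 + 10/n is positive and decreasing, so sup_n |d_n| = d_1 = 15 + 10 = 25. So ||M|| = 25.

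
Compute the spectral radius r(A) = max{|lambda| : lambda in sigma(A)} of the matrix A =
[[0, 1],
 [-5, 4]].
r(A) = sqrt(5) ≈ 2.2361

The eigenvalues of A are the roots of its characteristic polynomial. With M = A (coefficients from the trace and determinant):
  p(λ) = det(λ I - M) = λ^2 - 4λ + 5.
For λ^2 - 4λ + 5 the discriminant is -4. It is negative, so the roots are the complex-conjugate pair λ = 2 ± (sqrt(4)/2) i ≈ 2 ± 1i. For a conjugate pair the product of the roots equals the constant term, so |λ|^2 = 5 and |λ| = sqrt(5) ≈ 2.2361.
Thus the eigenvalues (to 4 decimals) are 2 ± 1i (modulus 2.2361). The spectral radius is the largest modulus: r(A) = sqrt(5) ≈ 2.2361. (Cross-check: r(A) ≤ ||A||_2 ≈ 6.434; equality holds whenever A is normal, though it can also hold for some non-normal A.)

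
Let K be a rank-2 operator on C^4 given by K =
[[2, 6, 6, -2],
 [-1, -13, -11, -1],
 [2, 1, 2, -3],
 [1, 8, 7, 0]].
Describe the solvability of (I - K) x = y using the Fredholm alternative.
(I - K) is invertible (det(I - K) = -2 ≠ 0), so for every y in C^4 the equation (I - K) x = y has a unique solution.

K has rank 2 and factors as K = U V^T = u1 v1^T + u2 v2^T with u1 = (2, -3, 1, 2), v1 = (1, 3, 3, -1), u2 = (0, 2, 1, -1), v2 = (1, -2, -1, -2) (multiplying out reproduces the displayed K). The nonzero eigenvalues of U V^T coincide with those of the 2 x 2 matrix G = V^T U = [[v1·u1, v1·u2], [v2·u1, v2·u2]] = [[-6, 10], [3, -3]], and by the Sylvester determinant identity det(I_4 - U V^T) = det(I_2 - V^T U) = det([[7, -10], [-3, 4]]) = (7)(4) - (-10)(-3) = -2. (Direct check: I - K =
[[-1, -6, -6, 2],
 [1, 14, 11, 1],
 [-2, -1, -1, 3],
 [-1, -8, -7, 1]]
has determinant -2.) The finite-dimensional Fredholm alternative says: either (I - K) is invertible, or ker(I - K) ≠ {0} and then range(I - K) = ker((I - K)^*)^⊥, with dim ker(I - K) = dim ker((I - K)^*). Since det(I - K) ≠ 0, 1 is not an eigenvalue of K and ker(I - K) = {0}, so we are in the first case: for every y there is a unique x = (I - K)^(-1) y. (Explicitly, by the Woodbury identity, (I - U V^T)^(-1) = I + U (I_2 - G)^(-1) V^T.)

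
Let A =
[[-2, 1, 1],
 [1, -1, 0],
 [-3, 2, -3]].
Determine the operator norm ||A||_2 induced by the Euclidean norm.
||A||_2 ≈ 4.983 (= sqrt(largest eigenvalue of A^T A))

||A||_2 = sigma_max(A) = sqrt(lambda_max(A^T A)). Form the symmetric matrix M = A^T A =
[[14, -9, 7],
 [-9, 6, -5],
 [7, -5, 10]].
Its characteristic polynomial (trace, sum of principal 2x2 minors, determinant of M give the coefficients) is
  p(λ) = det(λ I - M) = λ^3 - 30λ^2 + 129λ - 16.
No integer candidate from the rational root theorem (±divisors of 16) is a root, so the roots are irrational. The cubic discriminant is Δ = 5769792 > 0, so there are three distinct real roots. p(0) = -16 and p(1) = 84 have opposite signs, so a root lies in (0, 1); Newton's method refines it to λ ≈ 0.1278. p(5) = 4 and p(6) = -106 have opposite signs, so a root lies in (5, 6); Newton's method refines it to λ ≈ 5.0414. p(24) = -376 and p(25) = 84 have opposite signs, so a root lies in (24, 25); Newton's method refines it to λ ≈ 24.8308. Check (Vieta): the three roots sum to 30, matching tr M = 30.
So the eigenvalues of A^T A are ≈ 0.1278, 5.0414, 24.8308 (all ≥ 0, as they must be for A^T A). The largest is λ_max ≈ 24.8308, hence ||A||_2 = sqrt(λ_max) ≈ 4.983.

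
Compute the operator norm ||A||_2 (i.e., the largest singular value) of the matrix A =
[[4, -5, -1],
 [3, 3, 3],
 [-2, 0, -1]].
||A||_2 ≈ 6.6706 (= sqrt(largest eigenvalue of A^T A))

||A||_2 = sigma_max(A) = sqrt(lambda_max(A^T A)). Form the symmetric matrix M = A^T A =
[[29, -11, 7],
 [-11, 34, 14],
 [7, 14, 11]].
Its characteristic polynomial (trace, sum of principal 2x2 minors, determinant of M give the coefficients) is
  p(λ) = det(λ I - M) = λ^3 - 74λ^2 + 1313λ - 9.
No integer candidate from the rational root theorem (±divisors of 9) is a root, so the roots are irrational. The cubic discriminant is Δ = 387319049 > 0, so there are three distinct real roots. p(0) = -9 and p(1) = 1231 have opposite signs, so a root lies in (0, 1); Newton's method refines it to λ ≈ 0.0069. p(29) = 223 and p(30) = -219 have opposite signs, so a root lies in (29, 30); Newton's method refines it to λ ≈ 29.4963. p(44) = -317 and p(45) = 351 have opposite signs, so a root lies in (44, 45); Newton's method refines it to λ ≈ 44.4968. Check (Vieta): the three roots sum to 74, matching tr M = 74.
So the eigenvalues of A^T A are ≈ 0.0069, 29.4963, 44.4968 (all ≥ 0, as they must be for A^T A). The largest is λ_max ≈ 44.4968, hence ||A||_2 = sqrt(λ_max) ≈ 6.6706.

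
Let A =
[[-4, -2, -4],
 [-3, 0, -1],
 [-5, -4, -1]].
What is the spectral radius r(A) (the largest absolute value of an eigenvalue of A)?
r(A) ≈ 8.5387

The eigenvalues of A are the roots of its characteristic polynomial. With M = A (coefficients from the trace, the sum of principal 2x2 minors, and det A):
  p(λ) = det(λ I - M) = λ^3 + 5λ^2 - 26λ + 36.
No integer candidate from the rational root theorem (±divisors of 36) is a root, so the roots are irrational. The cubic discriminant is Δ = -50028 < 0, so there is one real root and a complex-conjugate pair. p(-9) = -54 and p(-8) = 52 have opposite signs, so a root lies in (-9, -8); Newton's method refines it to λ ≈ -8.5387. Dividing out (λ - (-8.5387)) leaves approximately λ^2 - 3.5387λ + 4.2161. For λ^2 - 3.5387λ + 4.2161 the discriminant is -4.3419. It is negative, so the remaining roots are the complex-conjugate pair λ ≈ 1.7694 ± 1.0419i. Their product equals the constant term, so |λ|^2 ≈ 4.2161 and |λ| ≈ 2.0533.
Thus the eigenvalues (to 4 decimals) are -8.5387 (modulus 8.5387); 1.7694 ± 1.0419i (modulus 2.0533). The spectral radius is the largest modulus: r(A) ≈ 8.5387. (Cross-check: r(A) ≤ ||A||_2 ≈ 8.8651; equality holds whenever A is normal, though it can also hold for some non-normal A.)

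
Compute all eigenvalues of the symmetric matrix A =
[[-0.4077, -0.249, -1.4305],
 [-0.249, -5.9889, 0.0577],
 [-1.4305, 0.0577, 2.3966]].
sigma(A) ≈ {-6, -1, 3}

A is real symmetric, so its spectrum consists of real eigenvalues. Expanding the characteristic polynomial of the displayed matrix gives
  det(λ I - A) = p(λ) = λ^3 + (4)λ^2 + (-15)λ + (-18).
Solving p(λ) = 0 yields eigenvalues ≈ -6, -1, 3. (A is shown rounded to 4 decimals, so these recover the underlying integer eigenvalues to within that precision.)
Verification: the trace of A = -4 equals the sum of eigenvalues -4, and det(A) ≈ 18.0009 matches the eigenvalue product 18.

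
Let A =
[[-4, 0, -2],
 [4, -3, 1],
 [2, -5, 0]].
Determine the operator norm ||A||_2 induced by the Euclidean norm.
||A||_2 ≈ 7.6933 (= sqrt(largest eigenvalue of A^T A))

||A||_2 = sigma_max(A) = sqrt(lambda_max(A^T A)). Form the symmetric matrix M = A^T A =
[[36, -22, 12],
 [-22, 34, -3],
 [12, -3, 5]].
Its characteristic polynomial (trace, sum of principal 2x2 minors, determinant of M give the coefficients) is
  p(λ) = det(λ I - M) = λ^3 - 75λ^2 + 937λ - 64.
No integer candidate from the rational root theorem (±divisors of 64) is a root, so the roots are irrational. The cubic discriminant is Δ = 1620794021 > 0, so there are three distinct real roots. p(0) = -64 and p(1) = 799 have opposite signs, so a root lies in (0, 1); Newton's method refines it to λ ≈ 0.0687. p(15) = 491 and p(16) = -176 have opposite signs, so a root lies in (15, 16); Newton's method refines it to λ ≈ 15.7442. p(59) = -477 and p(60) = 2156 have opposite signs, so a root lies in (59, 60); Newton's method refines it to λ ≈ 59.1871. Check (Vieta): the three roots sum to 75, matching tr M = 75.
So the eigenvalues of A^T A are ≈ 0.0687, 15.7442, 59.1871 (all ≥ 0, as they must be for A^T A). The largest is λ_max ≈ 59.1871, hence ||A||_2 = sqrt(λ_max) ≈ 7.6933.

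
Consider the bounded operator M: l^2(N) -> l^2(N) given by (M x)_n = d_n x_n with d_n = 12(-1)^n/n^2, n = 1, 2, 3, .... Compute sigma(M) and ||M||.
sigma(M) = {12(-1)^n/n^2 : n ≥ 1} ∪ {0}; ||M|| = 12

A bounded diagonal operator on l^2 with diagonal entries d_n has spectrum equal to the closure of {d_n : n ≥ 1}: every d_n is an eigenvalue (with eigenvector e_n), so {d_n} ⊂ sigma(M); the spectrum is closed, so its closure is too; and for lambda not in the closure, (M - lambda I) has bounded inverse (the diagonal entries 1/(d_n - lambda) are bounded). For our sequence d_n = 12(-1)^n/n^2, n = 1, 2, 3, ...:
  - {d_n} = {12(-1)^n/n^2 : n ≥ 1}; the only limit point is 0
  - closure = {12(-1)^n/n^2 : n ≥ 1} ∪ {0}
For the norm: a diagonal operator has ||M|| = sup_n |d_n|. Here |d_n| = 12/n^2 is decreasing, so sup_n |d_n| = |d_1| = 12. So ||M|| = 12.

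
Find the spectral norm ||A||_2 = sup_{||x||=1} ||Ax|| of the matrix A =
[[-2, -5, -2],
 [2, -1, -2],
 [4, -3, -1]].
||A||_2 ≈ 6.5811 (= sqrt(largest eigenvalue of A^T A))

||A||_2 = sigma_max(A) = sqrt(lambda_max(A^T A)). Form the symmetric matrix M = A^T A =
[[24, -4, -4],
 [-4, 35, 15],
 [-4, 15, 9]].
Its characteristic polynomial (trace, sum of principal 2x2 minors, determinant of M give the coefficients) is
  p(λ) = det(λ I - M) = λ^3 - 68λ^2 + 1114λ - 1936.
No integer candidate from the rational root theorem (±divisors of 1936) is a root, so the roots are irrational. The cubic discriminant is Δ = 312133024 > 0, so there are three distinct real roots. p(1) = -889 and p(2) = 28 have opposite signs, so a root lies in (1, 2); Newton's method refines it to λ ≈ 1.9673. p(22) = 308 and p(23) = -119 have opposite signs, so a root lies in (22, 23); Newton's method refines it to λ ≈ 22.7214. p(43) = -259 and p(44) = 616 have opposite signs, so a root lies in (43, 44); Newton's method refines it to λ ≈ 43.3113. Check (Vieta): the three roots sum to 68, matching tr M = 68.
So the eigenvalues of A^T A are ≈ 1.9673, 22.7214, 43.3113 (all ≥ 0, as they must be for A^T A). The largest is λ_max ≈ 43.3113, hence ||A||_2 = sqrt(λ_max) ≈ 6.5811.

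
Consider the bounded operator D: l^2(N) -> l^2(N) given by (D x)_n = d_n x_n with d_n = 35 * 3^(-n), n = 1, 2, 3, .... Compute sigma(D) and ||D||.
sigma(D) = {35 * 3^(-n) : n ≥ 1} ∪ {0}; ||D|| = 35/3

A bounded diagonal operator on l^2 with diagonal entries d_n has spectrum equal to the closure of {d_n : n ≥ 1}: every d_n is an eigenvalue (with eigenvector e_n), so {d_n} ⊂ sigma(D); the spectrum is closed, so its closure is too; and for lambda not in the closure, (D - lambda I) has bounded inverse (the diagonal entries 1/(d_n - lambda) are bounded). For our sequence d_n = 35 * 3^(-n), n = 1, 2, 3, ...:
  - {d_n} = {35 * 3^(-n) : n ≥ 1}; the only limit point is 0
  - closure = {35 * 3^(-n) : n ≥ 1} ∪ {0}
For the norm: a diagonal operator has ||D|| = sup_n |d_n|. Here d_n = 35 * 3^(-n) is positive and decreasing, so sup_n |d_n| = d_1 = 35/3. So ||D|| = 35/3.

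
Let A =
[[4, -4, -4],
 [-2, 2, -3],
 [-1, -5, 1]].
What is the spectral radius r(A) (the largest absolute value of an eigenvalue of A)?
r(A) ≈ 5.5079

The eigenvalues of A are the roots of its characteristic polynomial. With M = A (coefficients from the trace, the sum of principal 2x2 minors, and det A):
  p(λ) = det(λ I - M) = λ^3 - 7λ^2 - 13λ + 120.
No integer candidate from the rational root theorem (±divisors of 120) is a root, so the roots are irrational. The cubic discriminant is Δ = -10531 < 0, so there is one real root and a complex-conjugate pair. p(-4) = -4 and p(-3) = 69 have opposite signs, so a root lies in (-4, -3); Newton's method refines it to λ ≈ -3.9556. Dividing out (λ - (-3.9556)) leaves approximately λ^2 - 10.9556λ + 30.3365. For λ^2 - 10.9556λ + 30.3365 the discriminant is -1.32. It is negative, so the remaining roots are the complex-conjugate pair λ ≈ 5.4778 ± 0.5745i. Their product equals the constant term, so |λ|^2 ≈ 30.3365 and |λ| ≈ 5.5079.
Thus the eigenvalues (to 4 decimals) are -3.9556 (modulus 3.9556); 5.4778 ± 0.5745i (modulus 5.5079). The spectral radius is the largest modulus: r(A) ≈ 5.5079. (Cross-check: r(A) ≤ ||A||_2 ≈ 7.4361; equality holds whenever A is normal, though it can also hold for some non-normal A.)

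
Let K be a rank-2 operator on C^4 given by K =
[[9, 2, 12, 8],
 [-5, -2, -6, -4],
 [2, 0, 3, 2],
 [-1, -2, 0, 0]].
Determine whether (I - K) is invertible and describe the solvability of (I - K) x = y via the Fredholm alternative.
(I - K) is invertible (det(I - K) = -20 ≠ 0), so for every y in C^4 the equation (I - K) x = y has a unique solution.

K has rank 2 and factors as K = U V^T = u1 v1^T + u2 v2^T with u1 = (1, -1, 0, -1), v1 = (3, 2, 3, 2), u2 = (-3, 1, -1, -1), v2 = (-2, 0, -3, -2) (multiplying out reproduces the displayed K). The nonzero eigenvalues of U V^T coincide with those of the 2 x 2 matrix G = V^T U = [[v1·u1, v1·u2], [v2·u1, v2·u2]] = [[-1, -12], [0, 11]], and by the Sylvester determinant identity det(I_4 - U V^T) = det(I_2 - V^T U) = det([[2, 12], [0, -10]]) = (2)(-10) - (12)(0) = -20. (Direct check: I - K =
[[-8, -2, -12, -8],
 [5, 3, 6, 4],
 [-2, 0, -2, -2],
 [1, 2, 0, 1]]
has determinant -20.) The finite-dimensional Fredholm alternative says: either (I - K) is invertible, or ker(I - K) ≠ {0} and then range(I - K) = ker((I - K)^*)^⊥, with dim ker(I - K) = dim ker((I - K)^*). Since det(I - K) ≠ 0, 1 is not an eigenvalue of K and ker(I - K) = {0}, so we are in the first case: for every y there is a unique x = (I - K)^(-1) y. (Explicitly, by the Woodbury identity, (I - U V^T)^(-1) = I + U (I_2 - G)^(-1) V^T.)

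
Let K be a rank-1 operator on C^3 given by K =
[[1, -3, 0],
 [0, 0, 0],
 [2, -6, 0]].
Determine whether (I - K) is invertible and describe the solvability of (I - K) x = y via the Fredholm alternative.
(I - K) is singular (det(I - K) = 0, i.e. 1 ∈ sigma(K)). (I - K) x = y is solvable iff y ⊥ ker((I - K)^*) = span{(1, -3, 0)}, i.e. iff y_1 - 3y_2 = 0. When solvable, the solutions are x = y + c·(1, 0, 2), c arbitrary (ker(I - K) = span{(1, 0, 2)}, dimension 1).

K has rank 1, so it is an outer product K = u v^T: every row of K is a multiple of one row vector. Reading off the entries, u = (1, 0, 2) and v = (1, -3, 0) (row i of K equals u_i·v^T). A rank-one matrix u v^T satisfies K u = u (v·u) and kills the (2)-dimensional subspace v^⊥, so its characteristic polynomial is lambda^2 (lambda - v·u) with v·u = tr K = 1. Hence the eigenvalues of I - K are 1 (multiplicity 2) and 1 - (1) = 0, so det(I - K) = 0. (Direct check: I - K =
[[0, 3, 0],
 [0, 1, 0],
 [-2, 6, 1]]
has determinant 0.) So 1 is an eigenvalue of K and (I - K) is not invertible. The finite-dimensional Fredholm alternative says: either (I - K) is invertible, or ker(I - K) ≠ {0} and then range(I - K) = ker((I - K)^*)^⊥, with dim ker(I - K) = dim ker((I - K)^*). We are in the second case, so we need both kernels. Kernel of I - K: (I - K) u = u - u (v·u) = u - u = 0, so ker(I - K) = span{u} = span{(1, 0, 2)} (it is exactly 1-dimensional because rank(I - K) = 2). Kernel of the adjoint: K is real, so (I - K)^* = I - K^T = I - v u^T, and (I - v u^T) v = v - v (u·v) = 0; hence ker((I - K)^*) = span{v} = span{(1, -3, 0)}. Therefore (I - K) x = y is solvable iff <y, v> = 0, i.e. iff y_1 - 3y_2 = 0. When this holds, K y = u (v·y) = 0, so (I - K) y = y and x = y is a particular solution; the full solution set is the line x = y + c·u = y + c·(1, 0, 2), c ∈ C.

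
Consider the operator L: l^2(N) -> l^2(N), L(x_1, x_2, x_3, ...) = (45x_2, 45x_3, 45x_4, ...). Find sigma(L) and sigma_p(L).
sigma(L) = closed disk {z in C : |z| ≤ 45}; sigma_p(L) = open disk {z in C : |z| < 45}

Note L = 45·V where V is the unit left shift (V x)_k = x_{k+1}; so sigma(L) = 45·sigma(V) and ||L|| = 45||V||. ||L x||^2 = 2025sum_{k≥2} |x_k|^2 ≤ 2025||x||^2, with equality on {x : x_1 = 0}, so ||L|| = 45. For any lambda with |lambda| < 45, set r = lambda/45 (|r| < 1); the vector x = (1, r, r^2, ...) is in l^2 and satisfies L x = 45(r, r^2, ...) = lambda x, so lambda is an eigenvalue. On the boundary |lambda| = 45 the geometric series diverges, so no l^2 eigenvector exists, but these lambda lie in the approximate point spectrum. Hence sigma(L) is the closed disk of radius 45 and sigma_p(L) is the open disk.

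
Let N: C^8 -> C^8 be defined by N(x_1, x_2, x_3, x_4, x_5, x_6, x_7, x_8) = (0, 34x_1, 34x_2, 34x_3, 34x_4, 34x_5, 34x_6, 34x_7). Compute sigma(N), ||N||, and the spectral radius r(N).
sigma(N) = {0}; ||N|| = 34; r(N) = 0. (N is nilpotent with N^8 = 0.)

On C^8, N is a strictly lower-triangular matrix with 34 on the subdiagonal and zeros elsewhere, so its characteristic polynomial is lambda^8 and every eigenvalue is 0: sigma(N) = {0}. For the operator norm, N e_i = 34e_{i+1} for i = 1, ..., 7 and N e_8 = 0, so the singular values of N are 34 (with multiplicity 7) and 0; hence ||N|| = 34. The spectral radius r(N) = max|lambda| = 0. Note ||N|| > r(N) — characteristic of non-normal nilpotent operators. Indeed N^8 = 0.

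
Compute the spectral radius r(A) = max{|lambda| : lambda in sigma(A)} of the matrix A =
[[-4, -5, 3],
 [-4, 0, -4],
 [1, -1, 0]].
r(A) ≈ 6.9038

The eigenvalues of A are the roots of its characteristic polynomial. With M = A (coefficients from the trace, the sum of principal 2x2 minors, and det A):
  p(λ) = det(λ I - M) = λ^3 + 4λ^2 - 27λ - 48.
No integer candidate from the rational root theorem (±divisors of 48) is a root, so the roots are irrational. The cubic discriminant is Δ = 133788 > 0, so there are three distinct real roots. p(-7) = -6 and p(-6) = 42 have opposite signs, so a root lies in (-7, -6); Newton's method refines it to λ ≈ -6.9038. p(-2) = 14 and p(-1) = -18 have opposite signs, so a root lies in (-2, -1); Newton's method refines it to λ ≈ -1.5582. p(4) = -28 and p(5) = 42 have opposite signs, so a root lies in (4, 5); Newton's method refines it to λ ≈ 4.462. Check (Vieta): the three roots sum to -4, matching tr M = -4.
Thus the eigenvalues (to 4 decimals) are -6.9038 (modulus 6.9038); -1.5582 (modulus 1.5582); 4.462 (modulus 4.462). The spectral radius is the largest modulus: r(A) ≈ 6.9038. (Cross-check: r(A) ≤ ||A||_2 ≈ 7.1309; equality holds whenever A is normal, though it can also hold for some non-normal A.)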